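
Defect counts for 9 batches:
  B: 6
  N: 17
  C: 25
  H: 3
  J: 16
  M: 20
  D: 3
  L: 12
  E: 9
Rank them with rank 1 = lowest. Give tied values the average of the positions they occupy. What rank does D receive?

1.5

Sorted (ascending): 3, 3, 6, 9, 12, 16, 17, 20, 25
The 2 values of 3 occupy positions 1–2 → average rank (1+2)/2 = 1.5.
D has value 3 → rank 1.5.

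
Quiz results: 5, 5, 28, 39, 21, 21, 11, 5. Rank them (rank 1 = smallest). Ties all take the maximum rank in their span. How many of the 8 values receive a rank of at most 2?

Sorted (ascending): 5, 5, 5, 11, 21, 21, 28, 39
The 3 values of 5 occupy positions 1–3 → each gets rank 3.
The 2 values of 21 occupy positions 5–6 → each gets rank 6.
Ranks ≤ 2: {} → 0 values.

0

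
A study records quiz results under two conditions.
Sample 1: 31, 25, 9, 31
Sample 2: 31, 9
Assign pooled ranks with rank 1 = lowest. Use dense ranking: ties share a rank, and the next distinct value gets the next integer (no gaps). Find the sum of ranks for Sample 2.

4

Sorted (ascending): 9, 9, 25, 31, 31, 31
The 2 values of 9 share dense rank 1.
The 3 values of 31 share dense rank 3.
Remaining distinct values take the next consecutive integers.
Sample 2 values → pooled ranks: 31→3, 9→1
Rank sum = 3 + 1 = 4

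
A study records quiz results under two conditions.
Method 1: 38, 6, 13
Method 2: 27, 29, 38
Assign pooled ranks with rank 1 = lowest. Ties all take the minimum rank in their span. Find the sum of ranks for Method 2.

12

Sorted (ascending): 6, 13, 27, 29, 38, 38
The 2 values of 38 occupy positions 5–6 → each gets rank 5.
Method 2 values → pooled ranks: 27→3, 29→4, 38→5
Rank sum = 3 + 4 + 5 = 12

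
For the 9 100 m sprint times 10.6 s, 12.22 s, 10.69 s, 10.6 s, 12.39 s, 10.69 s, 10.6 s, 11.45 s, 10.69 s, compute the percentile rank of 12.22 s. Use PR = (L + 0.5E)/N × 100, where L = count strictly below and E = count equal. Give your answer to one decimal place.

83.3

N = 9.
Strictly below 12.22: 7. Equal to 12.22: 1.
PR = (7 + 0.5·1)/9 × 100 = 83.3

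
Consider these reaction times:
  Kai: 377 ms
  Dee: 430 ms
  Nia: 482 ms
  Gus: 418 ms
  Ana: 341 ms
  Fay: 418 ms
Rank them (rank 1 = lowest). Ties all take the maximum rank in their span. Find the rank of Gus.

Sorted (ascending): 341, 377, 418, 418, 430, 482
The 2 values of 418 occupy positions 3–4 → each gets rank 4.
Gus has value 418 ms → rank 4.

4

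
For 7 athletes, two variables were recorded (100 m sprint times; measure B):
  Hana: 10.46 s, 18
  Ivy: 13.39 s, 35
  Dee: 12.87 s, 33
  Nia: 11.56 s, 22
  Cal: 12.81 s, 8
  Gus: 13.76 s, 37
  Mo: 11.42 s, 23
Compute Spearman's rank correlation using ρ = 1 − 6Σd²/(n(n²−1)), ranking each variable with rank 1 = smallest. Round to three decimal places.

Ranks of variable 1: 1, 6, 5, 3, 4, 7, 2
Ranks of variable 2: 2, 6, 5, 3, 1, 7, 4
d = r₁ − r₂: -1, 0, 0, 0, 3, 0, -2
d²: 1, 0, 0, 0, 9, 0, 4; Σd² = 14
ρ = 1 − 6·14/(7·48) = 1 − 84/336 = 0.750

0.750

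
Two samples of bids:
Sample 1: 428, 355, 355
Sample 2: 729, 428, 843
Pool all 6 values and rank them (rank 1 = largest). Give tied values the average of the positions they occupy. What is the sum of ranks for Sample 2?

Sorted (descending): 843, 729, 428, 428, 355, 355
The 2 values of 428 occupy positions 3–4 → average rank (3+4)/2 = 3.5.
The 2 values of 355 occupy positions 5–6 → average rank (5+6)/2 = 5.5.
Sample 2 values → pooled ranks: 729→2, 428→3.5, 843→1
Rank sum = 2 + 3.5 + 1 = 6.5

6.5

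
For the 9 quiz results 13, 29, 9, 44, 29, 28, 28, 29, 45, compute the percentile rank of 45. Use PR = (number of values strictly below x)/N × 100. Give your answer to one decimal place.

88.9

N = 9.
Strictly below 45: 8. Equal to 45: 1.
PR = 8/9 × 100 = 88.9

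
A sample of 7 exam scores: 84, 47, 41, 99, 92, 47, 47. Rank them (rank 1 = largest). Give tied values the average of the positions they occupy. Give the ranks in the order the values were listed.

Sorted (descending): 99, 92, 84, 47, 47, 47, 41
The 3 values of 47 occupy positions 4–6 → average rank 5.

3, 5, 7, 1, 2, 5, 5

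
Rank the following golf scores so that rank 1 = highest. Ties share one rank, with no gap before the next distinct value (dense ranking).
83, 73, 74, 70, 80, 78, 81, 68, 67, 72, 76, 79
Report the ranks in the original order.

Sorted (descending): 83, 81, 80, 79, 78, 76, 74, 73, 72, 70, 68, 67
No ties — each value takes its position as its rank.

1, 8, 7, 10, 3, 5, 2, 11, 12, 9, 6, 4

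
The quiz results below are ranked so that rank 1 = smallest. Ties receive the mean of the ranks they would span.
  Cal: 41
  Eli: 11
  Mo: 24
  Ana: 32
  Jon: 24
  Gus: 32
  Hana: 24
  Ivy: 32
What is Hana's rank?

Sorted (ascending): 11, 24, 24, 24, 32, 32, 32, 41
The 3 values of 24 occupy positions 2–4 → average rank 3.
The 3 values of 32 occupy positions 5–7 → average rank 6.
Hana has value 24 → rank 3.

3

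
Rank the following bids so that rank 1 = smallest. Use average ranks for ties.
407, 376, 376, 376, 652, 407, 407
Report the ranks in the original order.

5, 2, 2, 2, 7, 5, 5

Sorted (ascending): 376, 376, 376, 407, 407, 407, 652
The 3 values of 376 occupy positions 1–3 → average rank 2.
The 3 values of 407 occupy positions 4–6 → average rank 5.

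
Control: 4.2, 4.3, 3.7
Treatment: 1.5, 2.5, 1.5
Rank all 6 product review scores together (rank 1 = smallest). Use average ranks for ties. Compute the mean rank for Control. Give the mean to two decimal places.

Sorted (ascending): 1.5, 1.5, 2.5, 3.7, 4.2, 4.3
The 2 values of 1.5 occupy positions 1–2 → average rank (1+2)/2 = 1.5.
Control values → pooled ranks: 4.2→5, 4.3→6, 3.7→4
Mean rank = (5 + 6 + 4) / 3 = 5.00

5.00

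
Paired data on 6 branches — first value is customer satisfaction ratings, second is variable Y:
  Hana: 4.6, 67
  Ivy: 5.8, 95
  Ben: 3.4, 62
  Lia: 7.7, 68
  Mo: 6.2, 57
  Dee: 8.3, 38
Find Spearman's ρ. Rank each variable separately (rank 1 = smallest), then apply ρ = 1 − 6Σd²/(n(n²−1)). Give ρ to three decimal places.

-0.314

Ranks of variable 1: 2, 3, 1, 5, 4, 6
Ranks of variable 2: 4, 6, 3, 5, 2, 1
d = r₁ − r₂: -2, -3, -2, 0, 2, 5
d²: 4, 9, 4, 0, 4, 25; Σd² = 46
ρ = 1 − 6·46/(6·35) = 1 − 276/210 = -0.314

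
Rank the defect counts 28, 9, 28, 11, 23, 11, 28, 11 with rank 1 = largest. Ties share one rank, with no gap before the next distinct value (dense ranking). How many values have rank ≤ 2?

Sorted (descending): 28, 28, 28, 23, 11, 11, 11, 9
The 3 values of 28 share dense rank 1.
The 3 values of 11 share dense rank 3.
Remaining distinct values take the next consecutive integers.
Ranks ≤ 2: {1, 1, 1, 2} → 4 values.

4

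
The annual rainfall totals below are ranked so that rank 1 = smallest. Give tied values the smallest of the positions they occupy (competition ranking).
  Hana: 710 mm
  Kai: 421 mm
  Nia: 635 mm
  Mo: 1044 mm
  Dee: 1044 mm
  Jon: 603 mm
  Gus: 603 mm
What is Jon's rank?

2

Sorted (ascending): 421, 603, 603, 635, 710, 1044, 1044
The 2 values of 603 occupy positions 2–3 → each gets rank 2.
The 2 values of 1044 occupy positions 6–7 → each gets rank 6.
Jon has value 603 mm → rank 2.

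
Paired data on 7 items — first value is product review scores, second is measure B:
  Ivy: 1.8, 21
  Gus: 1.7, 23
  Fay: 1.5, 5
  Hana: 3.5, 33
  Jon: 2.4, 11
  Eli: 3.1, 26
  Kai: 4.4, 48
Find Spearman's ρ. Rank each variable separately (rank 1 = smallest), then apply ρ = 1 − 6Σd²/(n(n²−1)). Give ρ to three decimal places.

0.857

Ranks of variable 1: 3, 2, 1, 6, 4, 5, 7
Ranks of variable 2: 3, 4, 1, 6, 2, 5, 7
d = r₁ − r₂: 0, -2, 0, 0, 2, 0, 0
d²: 0, 4, 0, 0, 4, 0, 0; Σd² = 8
ρ = 1 − 6·8/(7·48) = 1 − 48/336 = 0.857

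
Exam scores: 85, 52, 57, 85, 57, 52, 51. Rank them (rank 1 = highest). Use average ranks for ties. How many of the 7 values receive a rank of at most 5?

4

Sorted (descending): 85, 85, 57, 57, 52, 52, 51
The 2 values of 85 occupy positions 1–2 → average rank (1+2)/2 = 1.5.
The 2 values of 57 occupy positions 3–4 → average rank (3+4)/2 = 3.5.
The 2 values of 52 occupy positions 5–6 → average rank (5+6)/2 = 5.5.
Ranks ≤ 5: {1.5, 1.5, 3.5, 3.5} → 4 values.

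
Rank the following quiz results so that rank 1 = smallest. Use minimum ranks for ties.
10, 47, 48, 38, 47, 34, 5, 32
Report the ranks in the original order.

Sorted (ascending): 5, 10, 32, 34, 38, 47, 47, 48
The 2 values of 47 occupy positions 6–7 → each gets rank 6.

2, 6, 8, 5, 6, 4, 1, 3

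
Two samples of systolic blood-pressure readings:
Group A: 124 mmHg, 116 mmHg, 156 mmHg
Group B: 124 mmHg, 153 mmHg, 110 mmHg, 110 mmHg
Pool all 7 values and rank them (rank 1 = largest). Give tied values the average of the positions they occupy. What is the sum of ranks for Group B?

18.5

Sorted (descending): 156, 153, 124, 124, 116, 110, 110
The 2 values of 124 occupy positions 3–4 → average rank (3+4)/2 = 3.5.
The 2 values of 110 occupy positions 6–7 → average rank (6+7)/2 = 6.5.
Group B values → pooled ranks: 124→3.5, 153→2, 110→6.5, 110→6.5
Rank sum = 3.5 + 2 + 6.5 + 6.5 = 18.5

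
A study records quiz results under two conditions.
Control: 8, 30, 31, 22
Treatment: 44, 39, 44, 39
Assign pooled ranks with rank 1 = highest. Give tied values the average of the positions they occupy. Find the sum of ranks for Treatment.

Sorted (descending): 44, 44, 39, 39, 31, 30, 22, 8
The 2 values of 44 occupy positions 1–2 → average rank (1+2)/2 = 1.5.
The 2 values of 39 occupy positions 3–4 → average rank (3+4)/2 = 3.5.
Treatment values → pooled ranks: 44→1.5, 39→3.5, 44→1.5, 39→3.5
Rank sum = 1.5 + 3.5 + 1.5 + 3.5 = 10

10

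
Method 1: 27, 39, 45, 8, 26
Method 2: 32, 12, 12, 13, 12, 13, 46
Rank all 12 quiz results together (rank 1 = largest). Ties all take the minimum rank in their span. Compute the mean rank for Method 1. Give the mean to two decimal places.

5.60

Sorted (descending): 46, 45, 39, 32, 27, 26, 13, 13, 12, 12, 12, 8
The 2 values of 13 occupy positions 7–8 → each gets rank 7.
The 3 values of 12 occupy positions 9–11 → each gets rank 9.
Method 1 values → pooled ranks: 27→5, 39→3, 45→2, 8→12, 26→6
Mean rank = (5 + 3 + 2 + 12 + 6) / 5 = 5.60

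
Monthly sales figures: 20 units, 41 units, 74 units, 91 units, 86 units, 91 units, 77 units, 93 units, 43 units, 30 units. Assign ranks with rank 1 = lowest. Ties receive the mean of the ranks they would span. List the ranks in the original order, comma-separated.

1, 3, 5, 8.5, 7, 8.5, 6, 10, 4, 2

Sorted (ascending): 20, 30, 41, 43, 74, 77, 86, 91, 91, 93
The 2 values of 91 occupy positions 8–9 → average rank (8+9)/2 = 8.5.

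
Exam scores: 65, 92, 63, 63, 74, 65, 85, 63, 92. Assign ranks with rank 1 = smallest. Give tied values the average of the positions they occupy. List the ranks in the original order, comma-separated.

Sorted (ascending): 63, 63, 63, 65, 65, 74, 85, 92, 92
The 3 values of 63 occupy positions 1–3 → average rank 2.
The 2 values of 65 occupy positions 4–5 → average rank (4+5)/2 = 4.5.
The 2 values of 92 occupy positions 8–9 → average rank (8+9)/2 = 8.5.

4.5, 8.5, 2, 2, 6, 4.5, 7, 2, 8.5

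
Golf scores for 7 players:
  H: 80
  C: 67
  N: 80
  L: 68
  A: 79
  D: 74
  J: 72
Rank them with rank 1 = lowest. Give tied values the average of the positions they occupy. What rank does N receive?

6.5

Sorted (ascending): 67, 68, 72, 74, 79, 80, 80
The 2 values of 80 occupy positions 6–7 → average rank (6+7)/2 = 6.5.
N has value 80 → rank 6.5.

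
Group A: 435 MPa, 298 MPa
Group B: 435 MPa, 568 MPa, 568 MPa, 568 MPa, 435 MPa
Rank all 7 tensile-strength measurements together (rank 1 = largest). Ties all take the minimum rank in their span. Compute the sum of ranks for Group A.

Sorted (descending): 568, 568, 568, 435, 435, 435, 298
The 3 values of 568 occupy positions 1–3 → each gets rank 1.
The 3 values of 435 occupy positions 4–6 → each gets rank 4.
Group A values → pooled ranks: 435→4, 298→7
Rank sum = 4 + 7 = 11

11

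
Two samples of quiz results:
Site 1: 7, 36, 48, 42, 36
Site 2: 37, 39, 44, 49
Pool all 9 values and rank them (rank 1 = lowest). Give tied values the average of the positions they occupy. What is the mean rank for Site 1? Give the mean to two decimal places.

4.00

Sorted (ascending): 7, 36, 36, 37, 39, 42, 44, 48, 49
The 2 values of 36 occupy positions 2–3 → average rank (2+3)/2 = 2.5.
Site 1 values → pooled ranks: 7→1, 36→2.5, 48→8, 42→6, 36→2.5
Mean rank = (1 + 2.5 + 8 + 6 + 2.5) / 5 = 4.00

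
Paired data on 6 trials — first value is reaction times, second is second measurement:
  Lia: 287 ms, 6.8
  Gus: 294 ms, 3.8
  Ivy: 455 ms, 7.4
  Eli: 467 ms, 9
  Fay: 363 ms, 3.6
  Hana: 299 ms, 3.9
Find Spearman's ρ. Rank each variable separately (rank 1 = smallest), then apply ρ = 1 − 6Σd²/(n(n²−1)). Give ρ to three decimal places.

0.486

Ranks of variable 1: 1, 2, 5, 6, 4, 3
Ranks of variable 2: 4, 2, 5, 6, 1, 3
d = r₁ − r₂: -3, 0, 0, 0, 3, 0
d²: 9, 0, 0, 0, 9, 0; Σd² = 18
ρ = 1 − 6·18/(6·35) = 1 − 108/210 = 0.486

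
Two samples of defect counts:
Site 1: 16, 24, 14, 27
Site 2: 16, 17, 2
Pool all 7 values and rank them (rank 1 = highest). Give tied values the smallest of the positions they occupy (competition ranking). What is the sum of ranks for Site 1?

13

Sorted (descending): 27, 24, 17, 16, 16, 14, 2
The 2 values of 16 occupy positions 4–5 → each gets rank 4.
Site 1 values → pooled ranks: 16→4, 24→2, 14→6, 27→1
Rank sum = 4 + 2 + 6 + 1 = 13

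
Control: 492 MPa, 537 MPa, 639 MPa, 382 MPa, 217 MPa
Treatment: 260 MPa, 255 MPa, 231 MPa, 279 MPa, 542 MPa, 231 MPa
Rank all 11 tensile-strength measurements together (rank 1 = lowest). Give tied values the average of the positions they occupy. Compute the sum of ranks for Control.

36

Sorted (ascending): 217, 231, 231, 255, 260, 279, 382, 492, 537, 542, 639
The 2 values of 231 occupy positions 2–3 → average rank (2+3)/2 = 2.5.
Control values → pooled ranks: 492→8, 537→9, 639→11, 382→7, 217→1
Rank sum = 8 + 9 + 11 + 7 + 1 = 36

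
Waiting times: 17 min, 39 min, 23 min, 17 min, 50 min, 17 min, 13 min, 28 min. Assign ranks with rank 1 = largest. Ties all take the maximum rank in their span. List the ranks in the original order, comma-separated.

Sorted (descending): 50, 39, 28, 23, 17, 17, 17, 13
The 3 values of 17 occupy positions 5–7 → each gets rank 7.

7, 2, 4, 7, 1, 7, 8, 3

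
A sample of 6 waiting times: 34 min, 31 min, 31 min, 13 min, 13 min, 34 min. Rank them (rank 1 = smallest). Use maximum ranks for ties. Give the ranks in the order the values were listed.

Sorted (ascending): 13, 13, 31, 31, 34, 34
The 2 values of 13 occupy positions 1–2 → each gets rank 2.
The 2 values of 31 occupy positions 3–4 → each gets rank 4.
The 2 values of 34 occupy positions 5–6 → each gets rank 6.

6, 4, 4, 2, 2, 6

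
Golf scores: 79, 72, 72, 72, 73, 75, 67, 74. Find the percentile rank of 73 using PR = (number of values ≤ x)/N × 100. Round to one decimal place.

62.5

N = 8.
Strictly below 73: 4. Equal to 73: 1.
PR = 5/8 × 100 = 62.5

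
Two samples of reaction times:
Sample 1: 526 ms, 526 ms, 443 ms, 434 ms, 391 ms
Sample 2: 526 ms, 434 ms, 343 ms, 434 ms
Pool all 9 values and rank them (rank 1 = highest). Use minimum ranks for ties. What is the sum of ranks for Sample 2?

20

Sorted (descending): 526, 526, 526, 443, 434, 434, 434, 391, 343
The 3 values of 526 occupy positions 1–3 → each gets rank 1.
The 3 values of 434 occupy positions 5–7 → each gets rank 5.
Sample 2 values → pooled ranks: 526→1, 434→5, 343→9, 434→5
Rank sum = 1 + 5 + 9 + 5 = 20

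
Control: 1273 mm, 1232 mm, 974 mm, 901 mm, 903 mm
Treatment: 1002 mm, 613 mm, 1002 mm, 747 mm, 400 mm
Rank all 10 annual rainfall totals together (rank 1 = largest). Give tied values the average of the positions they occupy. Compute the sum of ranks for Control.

Sorted (descending): 1273, 1232, 1002, 1002, 974, 903, 901, 747, 613, 400
The 2 values of 1002 occupy positions 3–4 → average rank (3+4)/2 = 3.5.
Control values → pooled ranks: 1273→1, 1232→2, 974→5, 901→7, 903→6
Rank sum = 1 + 2 + 5 + 7 + 6 = 21

21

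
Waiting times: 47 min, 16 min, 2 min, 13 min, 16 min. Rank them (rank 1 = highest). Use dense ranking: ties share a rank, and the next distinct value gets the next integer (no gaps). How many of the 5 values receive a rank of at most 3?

Sorted (descending): 47, 16, 16, 13, 2
The 2 values of 16 share dense rank 2.
Remaining distinct values take the next consecutive integers.
Ranks ≤ 3: {1, 2, 2, 3} → 4 values.

4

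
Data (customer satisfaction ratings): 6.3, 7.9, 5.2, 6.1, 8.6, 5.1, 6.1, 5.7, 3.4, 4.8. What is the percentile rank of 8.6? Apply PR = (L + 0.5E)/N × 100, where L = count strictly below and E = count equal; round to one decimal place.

95.0

N = 10.
Strictly below 8.6: 9. Equal to 8.6: 1.
PR = (9 + 0.5·1)/10 × 100 = 95.0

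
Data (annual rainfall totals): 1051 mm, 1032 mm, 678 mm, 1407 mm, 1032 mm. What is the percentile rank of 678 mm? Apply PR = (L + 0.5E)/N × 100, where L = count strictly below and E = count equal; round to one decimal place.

10.0

N = 5.
Strictly below 678: 0. Equal to 678: 1.
PR = (0 + 0.5·1)/5 × 100 = 10.0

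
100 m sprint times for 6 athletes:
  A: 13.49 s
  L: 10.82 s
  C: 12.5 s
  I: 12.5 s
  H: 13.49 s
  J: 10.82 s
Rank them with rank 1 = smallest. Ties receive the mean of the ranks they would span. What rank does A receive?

Sorted (ascending): 10.82, 10.82, 12.5, 12.5, 13.49, 13.49
The 2 values of 10.82 occupy positions 1–2 → average rank (1+2)/2 = 1.5.
The 2 values of 12.5 occupy positions 3–4 → average rank (3+4)/2 = 3.5.
The 2 values of 13.49 occupy positions 5–6 → average rank (5+6)/2 = 5.5.
A has value 13.49 s → rank 5.5.

5.5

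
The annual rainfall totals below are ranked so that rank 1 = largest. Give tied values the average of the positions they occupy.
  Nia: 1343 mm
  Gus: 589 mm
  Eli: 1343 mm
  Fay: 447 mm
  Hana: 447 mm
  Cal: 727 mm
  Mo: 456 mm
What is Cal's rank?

3

Sorted (descending): 1343, 1343, 727, 589, 456, 447, 447
The 2 values of 1343 occupy positions 1–2 → average rank (1+2)/2 = 1.5.
The 2 values of 447 occupy positions 6–7 → average rank (6+7)/2 = 6.5.
Cal has value 727 mm → rank 3.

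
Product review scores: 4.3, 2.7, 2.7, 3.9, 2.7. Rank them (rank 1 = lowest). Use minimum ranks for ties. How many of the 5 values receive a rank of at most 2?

3

Sorted (ascending): 2.7, 2.7, 2.7, 3.9, 4.3
The 3 values of 2.7 occupy positions 1–3 → each gets rank 1.
Ranks ≤ 2: {1, 1, 1} → 3 values.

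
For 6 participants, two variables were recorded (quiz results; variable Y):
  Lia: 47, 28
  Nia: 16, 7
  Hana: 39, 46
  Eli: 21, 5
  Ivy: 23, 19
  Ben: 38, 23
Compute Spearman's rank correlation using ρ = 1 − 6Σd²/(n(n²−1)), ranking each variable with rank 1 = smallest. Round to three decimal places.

0.886

Ranks of variable 1: 6, 1, 5, 2, 3, 4
Ranks of variable 2: 5, 2, 6, 1, 3, 4
d = r₁ − r₂: 1, -1, -1, 1, 0, 0
d²: 1, 1, 1, 1, 0, 0; Σd² = 4
ρ = 1 − 6·4/(6·35) = 1 − 24/210 = 0.886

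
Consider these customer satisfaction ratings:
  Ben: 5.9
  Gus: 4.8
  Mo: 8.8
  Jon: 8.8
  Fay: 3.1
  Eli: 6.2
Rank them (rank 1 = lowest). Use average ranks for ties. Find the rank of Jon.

Sorted (ascending): 3.1, 4.8, 5.9, 6.2, 8.8, 8.8
The 2 values of 8.8 occupy positions 5–6 → average rank (5+6)/2 = 5.5.
Jon has value 8.8 → rank 5.5.

5.5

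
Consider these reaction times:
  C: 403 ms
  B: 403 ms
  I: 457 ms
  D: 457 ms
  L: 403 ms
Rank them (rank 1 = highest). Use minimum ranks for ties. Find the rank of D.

Sorted (descending): 457, 457, 403, 403, 403
The 2 values of 457 occupy positions 1–2 → each gets rank 1.
The 3 values of 403 occupy positions 3–5 → each gets rank 3.
D has value 457 ms → rank 1.

1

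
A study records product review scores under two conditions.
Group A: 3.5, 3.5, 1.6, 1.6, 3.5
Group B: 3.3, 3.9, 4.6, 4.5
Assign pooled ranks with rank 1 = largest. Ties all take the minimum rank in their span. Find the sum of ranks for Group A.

28

Sorted (descending): 4.6, 4.5, 3.9, 3.5, 3.5, 3.5, 3.3, 1.6, 1.6
The 3 values of 3.5 occupy positions 4–6 → each gets rank 4.
The 2 values of 1.6 occupy positions 8–9 → each gets rank 8.
Group A values → pooled ranks: 3.5→4, 3.5→4, 1.6→8, 1.6→8, 3.5→4
Rank sum = 4 + 4 + 8 + 8 + 4 = 28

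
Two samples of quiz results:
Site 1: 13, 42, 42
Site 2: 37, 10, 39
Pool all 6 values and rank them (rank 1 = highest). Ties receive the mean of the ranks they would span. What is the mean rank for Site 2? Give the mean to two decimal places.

Sorted (descending): 42, 42, 39, 37, 13, 10
The 2 values of 42 occupy positions 1–2 → average rank (1+2)/2 = 1.5.
Site 2 values → pooled ranks: 37→4, 10→6, 39→3
Mean rank = (4 + 6 + 3) / 3 = 4.33

4.33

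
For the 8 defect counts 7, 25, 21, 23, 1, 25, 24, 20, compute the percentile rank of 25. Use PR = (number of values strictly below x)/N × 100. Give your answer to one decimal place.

N = 8.
Strictly below 25: 6. Equal to 25: 2.
PR = 6/8 × 100 = 75.0

75.0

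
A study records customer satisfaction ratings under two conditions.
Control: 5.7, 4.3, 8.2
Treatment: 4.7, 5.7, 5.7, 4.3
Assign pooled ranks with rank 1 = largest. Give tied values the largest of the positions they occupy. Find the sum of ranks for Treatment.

Sorted (descending): 8.2, 5.7, 5.7, 5.7, 4.7, 4.3, 4.3
The 3 values of 5.7 occupy positions 2–4 → each gets rank 4.
The 2 values of 4.3 occupy positions 6–7 → each gets rank 7.
Treatment values → pooled ranks: 4.7→5, 5.7→4, 5.7→4, 4.3→7
Rank sum = 5 + 4 + 4 + 7 = 20

20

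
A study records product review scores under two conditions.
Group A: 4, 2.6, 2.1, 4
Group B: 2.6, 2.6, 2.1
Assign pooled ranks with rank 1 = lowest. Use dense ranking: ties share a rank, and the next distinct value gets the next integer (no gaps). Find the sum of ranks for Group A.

Sorted (ascending): 2.1, 2.1, 2.6, 2.6, 2.6, 4, 4
The 2 values of 2.1 share dense rank 1.
The 3 values of 2.6 share dense rank 2.
The 2 values of 4 share dense rank 3.
Group A values → pooled ranks: 4→3, 2.6→2, 2.1→1, 4→3
Rank sum = 3 + 2 + 1 + 3 = 9

9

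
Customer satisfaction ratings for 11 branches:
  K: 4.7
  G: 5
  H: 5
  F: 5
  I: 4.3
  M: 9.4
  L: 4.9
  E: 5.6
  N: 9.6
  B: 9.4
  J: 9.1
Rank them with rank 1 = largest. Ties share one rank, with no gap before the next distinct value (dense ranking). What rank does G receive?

5

Sorted (descending): 9.6, 9.4, 9.4, 9.1, 5.6, 5, 5, 5, 4.9, 4.7, 4.3
The 2 values of 9.4 share dense rank 2.
The 3 values of 5 share dense rank 5.
Remaining distinct values take the next consecutive integers.
G has value 5 → rank 5.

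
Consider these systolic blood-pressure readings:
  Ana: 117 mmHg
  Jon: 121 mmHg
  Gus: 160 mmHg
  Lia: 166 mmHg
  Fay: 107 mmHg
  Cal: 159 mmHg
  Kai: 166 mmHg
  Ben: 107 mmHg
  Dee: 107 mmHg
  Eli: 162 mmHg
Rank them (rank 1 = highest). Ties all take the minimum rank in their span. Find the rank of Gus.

4

Sorted (descending): 166, 166, 162, 160, 159, 121, 117, 107, 107, 107
The 2 values of 166 occupy positions 1–2 → each gets rank 1.
The 3 values of 107 occupy positions 8–10 → each gets rank 8.
Gus has value 160 mmHg → rank 4.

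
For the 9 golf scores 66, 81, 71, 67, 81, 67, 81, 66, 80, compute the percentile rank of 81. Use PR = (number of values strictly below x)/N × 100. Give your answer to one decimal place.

N = 9.
Strictly below 81: 6. Equal to 81: 3.
PR = 6/9 × 100 = 66.7

66.7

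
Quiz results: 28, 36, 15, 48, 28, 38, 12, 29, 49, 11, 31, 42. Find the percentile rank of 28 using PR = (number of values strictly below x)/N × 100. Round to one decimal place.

N = 12.
Strictly below 28: 3. Equal to 28: 2.
PR = 3/12 × 100 = 25.0

25.0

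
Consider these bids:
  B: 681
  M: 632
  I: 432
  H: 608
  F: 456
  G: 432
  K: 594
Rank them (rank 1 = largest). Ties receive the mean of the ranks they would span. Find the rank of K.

Sorted (descending): 681, 632, 608, 594, 456, 432, 432
The 2 values of 432 occupy positions 6–7 → average rank (6+7)/2 = 6.5.
K has value 594 → rank 4.

4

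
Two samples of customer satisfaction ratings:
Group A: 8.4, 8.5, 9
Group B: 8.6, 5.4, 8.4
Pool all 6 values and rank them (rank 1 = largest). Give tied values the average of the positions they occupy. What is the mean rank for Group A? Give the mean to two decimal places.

Sorted (descending): 9, 8.6, 8.5, 8.4, 8.4, 5.4
The 2 values of 8.4 occupy positions 4–5 → average rank (4+5)/2 = 4.5.
Group A values → pooled ranks: 8.4→4.5, 8.5→3, 9→1
Mean rank = (4.5 + 3 + 1) / 3 = 2.83

2.83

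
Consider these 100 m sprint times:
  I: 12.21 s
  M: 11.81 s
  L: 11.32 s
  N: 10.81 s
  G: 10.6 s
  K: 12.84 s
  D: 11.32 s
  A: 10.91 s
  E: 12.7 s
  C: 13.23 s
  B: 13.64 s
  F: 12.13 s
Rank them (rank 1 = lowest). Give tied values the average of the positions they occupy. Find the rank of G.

Sorted (ascending): 10.6, 10.81, 10.91, 11.32, 11.32, 11.81, 12.13, 12.21, 12.7, 12.84, 13.23, 13.64
The 2 values of 11.32 occupy positions 4–5 → average rank (4+5)/2 = 4.5.
G has value 10.6 s → rank 1.

1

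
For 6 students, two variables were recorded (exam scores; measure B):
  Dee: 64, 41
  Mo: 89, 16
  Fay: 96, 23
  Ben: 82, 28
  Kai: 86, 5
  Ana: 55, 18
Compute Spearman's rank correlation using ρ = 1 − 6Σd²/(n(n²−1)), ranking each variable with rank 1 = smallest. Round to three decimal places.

-0.314

Ranks of variable 1: 2, 5, 6, 3, 4, 1
Ranks of variable 2: 6, 2, 4, 5, 1, 3
d = r₁ − r₂: -4, 3, 2, -2, 3, -2
d²: 16, 9, 4, 4, 9, 4; Σd² = 46
ρ = 1 − 6·46/(6·35) = 1 − 276/210 = -0.314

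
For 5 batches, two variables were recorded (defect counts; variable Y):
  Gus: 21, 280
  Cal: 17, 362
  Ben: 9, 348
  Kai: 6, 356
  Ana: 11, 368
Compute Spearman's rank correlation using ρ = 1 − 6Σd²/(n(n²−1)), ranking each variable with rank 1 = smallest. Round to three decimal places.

Ranks of variable 1: 5, 4, 2, 1, 3
Ranks of variable 2: 1, 4, 2, 3, 5
d = r₁ − r₂: 4, 0, 0, -2, -2
d²: 16, 0, 0, 4, 4; Σd² = 24
ρ = 1 − 6·24/(5·24) = 1 − 144/120 = -0.200

-0.200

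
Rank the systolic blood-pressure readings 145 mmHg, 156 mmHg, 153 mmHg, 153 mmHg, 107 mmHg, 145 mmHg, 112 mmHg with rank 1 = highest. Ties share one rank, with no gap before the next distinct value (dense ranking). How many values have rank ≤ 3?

Sorted (descending): 156, 153, 153, 145, 145, 112, 107
The 2 values of 153 share dense rank 2.
The 2 values of 145 share dense rank 3.
Remaining distinct values take the next consecutive integers.
Ranks ≤ 3: {1, 2, 2, 3, 3} → 5 values.

5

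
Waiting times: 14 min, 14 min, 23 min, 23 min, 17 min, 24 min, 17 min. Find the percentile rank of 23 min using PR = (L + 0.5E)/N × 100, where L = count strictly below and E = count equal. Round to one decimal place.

71.4

N = 7.
Strictly below 23: 4. Equal to 23: 2.
PR = (4 + 0.5·2)/7 × 100 = 71.4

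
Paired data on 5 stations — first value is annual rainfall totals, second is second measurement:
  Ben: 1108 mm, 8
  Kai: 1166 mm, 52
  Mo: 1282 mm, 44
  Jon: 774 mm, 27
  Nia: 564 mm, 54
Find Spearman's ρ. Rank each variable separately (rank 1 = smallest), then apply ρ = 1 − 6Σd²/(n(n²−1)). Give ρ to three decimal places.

Ranks of variable 1: 3, 4, 5, 2, 1
Ranks of variable 2: 1, 4, 3, 2, 5
d = r₁ − r₂: 2, 0, 2, 0, -4
d²: 4, 0, 4, 0, 16; Σd² = 24
ρ = 1 − 6·24/(5·24) = 1 − 144/120 = -0.200

-0.200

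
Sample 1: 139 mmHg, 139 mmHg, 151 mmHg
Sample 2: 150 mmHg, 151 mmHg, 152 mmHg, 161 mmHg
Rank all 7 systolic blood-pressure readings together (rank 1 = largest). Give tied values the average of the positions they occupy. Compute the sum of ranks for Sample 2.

Sorted (descending): 161, 152, 151, 151, 150, 139, 139
The 2 values of 151 occupy positions 3–4 → average rank (3+4)/2 = 3.5.
The 2 values of 139 occupy positions 6–7 → average rank (6+7)/2 = 6.5.
Sample 2 values → pooled ranks: 150→5, 151→3.5, 152→2, 161→1
Rank sum = 5 + 3.5 + 2 + 1 = 11.5

11.5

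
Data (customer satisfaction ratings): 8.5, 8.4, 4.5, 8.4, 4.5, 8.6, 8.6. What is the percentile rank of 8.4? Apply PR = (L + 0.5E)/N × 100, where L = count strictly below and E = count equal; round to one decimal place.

42.9

N = 7.
Strictly below 8.4: 2. Equal to 8.4: 2.
PR = (2 + 0.5·2)/7 × 100 = 42.9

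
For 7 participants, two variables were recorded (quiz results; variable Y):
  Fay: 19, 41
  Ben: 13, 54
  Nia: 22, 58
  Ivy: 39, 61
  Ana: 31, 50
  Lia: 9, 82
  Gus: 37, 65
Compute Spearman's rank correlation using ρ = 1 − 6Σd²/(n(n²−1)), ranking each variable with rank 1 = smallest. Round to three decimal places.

0.036

Ranks of variable 1: 3, 2, 4, 7, 5, 1, 6
Ranks of variable 2: 1, 3, 4, 5, 2, 7, 6
d = r₁ − r₂: 2, -1, 0, 2, 3, -6, 0
d²: 4, 1, 0, 4, 9, 36, 0; Σd² = 54
ρ = 1 − 6·54/(7·48) = 1 − 324/336 = 0.036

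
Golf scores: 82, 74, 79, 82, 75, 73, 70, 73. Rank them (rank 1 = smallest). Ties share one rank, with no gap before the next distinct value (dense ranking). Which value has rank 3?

74

Sorted (ascending): 70, 73, 73, 74, 75, 79, 82, 82
The 2 values of 73 share dense rank 2.
The 2 values of 82 share dense rank 6.
Remaining distinct values take the next consecutive integers.
Rank 3 → value 74.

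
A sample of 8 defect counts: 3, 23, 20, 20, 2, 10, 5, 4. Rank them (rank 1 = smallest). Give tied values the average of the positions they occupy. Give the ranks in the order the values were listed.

Sorted (ascending): 2, 3, 4, 5, 10, 20, 20, 23
The 2 values of 20 occupy positions 6–7 → average rank (6+7)/2 = 6.5.

2, 8, 6.5, 6.5, 1, 5, 4, 3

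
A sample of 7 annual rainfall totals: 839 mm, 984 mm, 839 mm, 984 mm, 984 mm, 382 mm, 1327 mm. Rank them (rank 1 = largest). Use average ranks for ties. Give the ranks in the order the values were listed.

5.5, 3, 5.5, 3, 3, 7, 1

Sorted (descending): 1327, 984, 984, 984, 839, 839, 382
The 3 values of 984 occupy positions 2–4 → average rank 3.
The 2 values of 839 occupy positions 5–6 → average rank (5+6)/2 = 5.5.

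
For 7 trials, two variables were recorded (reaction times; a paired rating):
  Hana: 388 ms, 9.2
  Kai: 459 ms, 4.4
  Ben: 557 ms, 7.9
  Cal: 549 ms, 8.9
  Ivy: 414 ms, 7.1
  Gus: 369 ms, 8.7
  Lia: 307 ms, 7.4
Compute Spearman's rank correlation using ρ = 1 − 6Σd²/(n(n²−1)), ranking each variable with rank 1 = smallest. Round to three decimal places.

Ranks of variable 1: 3, 5, 7, 6, 4, 2, 1
Ranks of variable 2: 7, 1, 4, 6, 2, 5, 3
d = r₁ − r₂: -4, 4, 3, 0, 2, -3, -2
d²: 16, 16, 9, 0, 4, 9, 4; Σd² = 58
ρ = 1 − 6·58/(7·48) = 1 − 348/336 = -0.036

-0.036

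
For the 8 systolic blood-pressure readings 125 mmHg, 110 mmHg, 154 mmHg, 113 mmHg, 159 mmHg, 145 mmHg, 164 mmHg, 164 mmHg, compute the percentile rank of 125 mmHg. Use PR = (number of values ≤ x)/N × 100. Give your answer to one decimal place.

37.5

N = 8.
Strictly below 125: 2. Equal to 125: 1.
PR = 3/8 × 100 = 37.5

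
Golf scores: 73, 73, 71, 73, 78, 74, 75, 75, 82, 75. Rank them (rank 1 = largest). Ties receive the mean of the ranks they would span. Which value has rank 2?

Sorted (descending): 82, 78, 75, 75, 75, 74, 73, 73, 73, 71
The 3 values of 75 occupy positions 3–5 → average rank 4.
The 3 values of 73 occupy positions 7–9 → average rank 8.
Rank 2 → value 78.

78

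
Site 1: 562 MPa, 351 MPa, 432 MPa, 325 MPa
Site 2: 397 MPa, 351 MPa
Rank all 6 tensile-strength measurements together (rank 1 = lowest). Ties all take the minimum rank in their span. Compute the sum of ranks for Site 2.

Sorted (ascending): 325, 351, 351, 397, 432, 562
The 2 values of 351 occupy positions 2–3 → each gets rank 2.
Site 2 values → pooled ranks: 397→4, 351→2
Rank sum = 4 + 2 = 6

6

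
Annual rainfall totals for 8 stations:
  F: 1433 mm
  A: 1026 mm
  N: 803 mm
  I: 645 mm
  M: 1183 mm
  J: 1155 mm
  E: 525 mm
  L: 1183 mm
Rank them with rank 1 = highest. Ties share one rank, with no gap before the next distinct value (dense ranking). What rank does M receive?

Sorted (descending): 1433, 1183, 1183, 1155, 1026, 803, 645, 525
The 2 values of 1183 share dense rank 2.
Remaining distinct values take the next consecutive integers.
M has value 1183 mm → rank 2.

2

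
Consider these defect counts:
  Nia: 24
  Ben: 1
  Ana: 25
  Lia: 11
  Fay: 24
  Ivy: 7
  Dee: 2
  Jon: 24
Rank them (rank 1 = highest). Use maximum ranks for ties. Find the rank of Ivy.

6

Sorted (descending): 25, 24, 24, 24, 11, 7, 2, 1
The 3 values of 24 occupy positions 2–4 → each gets rank 4.
Ivy has value 7 → rank 6.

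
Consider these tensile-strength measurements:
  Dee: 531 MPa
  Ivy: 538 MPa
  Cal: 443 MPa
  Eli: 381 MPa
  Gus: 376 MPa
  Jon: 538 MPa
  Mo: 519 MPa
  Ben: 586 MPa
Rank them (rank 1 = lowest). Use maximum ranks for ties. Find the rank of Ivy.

Sorted (ascending): 376, 381, 443, 519, 531, 538, 538, 586
The 2 values of 538 occupy positions 6–7 → each gets rank 7.
Ivy has value 538 MPa → rank 7.

7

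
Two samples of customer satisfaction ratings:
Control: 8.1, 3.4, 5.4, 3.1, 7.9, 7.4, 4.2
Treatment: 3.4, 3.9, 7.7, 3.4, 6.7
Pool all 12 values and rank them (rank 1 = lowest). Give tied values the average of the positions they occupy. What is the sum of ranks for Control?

49

Sorted (ascending): 3.1, 3.4, 3.4, 3.4, 3.9, 4.2, 5.4, 6.7, 7.4, 7.7, 7.9, 8.1
The 3 values of 3.4 occupy positions 2–4 → average rank 3.
Control values → pooled ranks: 8.1→12, 3.4→3, 5.4→7, 3.1→1, 7.9→11, 7.4→9, 4.2→6
Rank sum = 12 + 3 + 7 + 1 + 11 + 9 + 6 = 49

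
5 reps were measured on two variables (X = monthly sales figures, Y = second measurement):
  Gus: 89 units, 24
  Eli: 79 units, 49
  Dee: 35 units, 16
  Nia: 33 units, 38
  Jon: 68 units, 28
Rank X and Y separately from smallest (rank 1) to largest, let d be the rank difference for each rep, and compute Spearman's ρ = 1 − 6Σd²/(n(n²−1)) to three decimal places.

Ranks of variable 1: 5, 4, 2, 1, 3
Ranks of variable 2: 2, 5, 1, 4, 3
d = r₁ − r₂: 3, -1, 1, -3, 0
d²: 9, 1, 1, 9, 0; Σd² = 20
ρ = 1 − 6·20/(5·24) = 1 − 120/120 = 0.000

0.000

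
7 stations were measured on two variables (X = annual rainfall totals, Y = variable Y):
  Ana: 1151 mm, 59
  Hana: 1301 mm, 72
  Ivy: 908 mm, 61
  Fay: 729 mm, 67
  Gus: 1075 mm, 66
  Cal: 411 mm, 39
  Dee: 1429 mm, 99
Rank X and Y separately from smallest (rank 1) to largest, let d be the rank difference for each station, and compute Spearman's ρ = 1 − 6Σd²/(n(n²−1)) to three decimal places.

Ranks of variable 1: 5, 6, 3, 2, 4, 1, 7
Ranks of variable 2: 2, 6, 3, 5, 4, 1, 7
d = r₁ − r₂: 3, 0, 0, -3, 0, 0, 0
d²: 9, 0, 0, 9, 0, 0, 0; Σd² = 18
ρ = 1 − 6·18/(7·48) = 1 − 108/336 = 0.679

0.679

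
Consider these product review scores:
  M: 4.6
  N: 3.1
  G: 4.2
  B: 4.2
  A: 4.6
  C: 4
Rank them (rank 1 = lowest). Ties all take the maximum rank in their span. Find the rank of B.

4

Sorted (ascending): 3.1, 4, 4.2, 4.2, 4.6, 4.6
The 2 values of 4.2 occupy positions 3–4 → each gets rank 4.
The 2 values of 4.6 occupy positions 5–6 → each gets rank 6.
B has value 4.2 → rank 4.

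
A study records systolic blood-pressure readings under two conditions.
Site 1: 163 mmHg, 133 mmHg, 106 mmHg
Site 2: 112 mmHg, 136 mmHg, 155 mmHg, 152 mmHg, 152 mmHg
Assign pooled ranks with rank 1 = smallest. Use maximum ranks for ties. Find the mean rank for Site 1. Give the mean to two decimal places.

4.00

Sorted (ascending): 106, 112, 133, 136, 152, 152, 155, 163
The 2 values of 152 occupy positions 5–6 → each gets rank 6.
Site 1 values → pooled ranks: 163→8, 133→3, 106→1
Mean rank = (8 + 3 + 1) / 3 = 4.00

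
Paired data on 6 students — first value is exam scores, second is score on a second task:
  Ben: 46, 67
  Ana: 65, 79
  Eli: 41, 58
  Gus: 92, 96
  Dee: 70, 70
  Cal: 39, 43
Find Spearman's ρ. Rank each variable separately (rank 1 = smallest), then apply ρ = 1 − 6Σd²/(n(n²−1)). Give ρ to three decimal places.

0.943

Ranks of variable 1: 3, 4, 2, 6, 5, 1
Ranks of variable 2: 3, 5, 2, 6, 4, 1
d = r₁ − r₂: 0, -1, 0, 0, 1, 0
d²: 0, 1, 0, 0, 1, 0; Σd² = 2
ρ = 1 − 6·2/(6·35) = 1 − 12/210 = 0.943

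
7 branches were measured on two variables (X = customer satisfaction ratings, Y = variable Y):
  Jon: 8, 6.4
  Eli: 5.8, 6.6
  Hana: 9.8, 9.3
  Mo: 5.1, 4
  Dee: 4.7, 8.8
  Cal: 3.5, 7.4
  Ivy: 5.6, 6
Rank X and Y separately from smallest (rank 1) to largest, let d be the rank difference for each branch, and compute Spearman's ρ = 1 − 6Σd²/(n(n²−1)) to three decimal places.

Ranks of variable 1: 6, 5, 7, 3, 2, 1, 4
Ranks of variable 2: 3, 4, 7, 1, 6, 5, 2
d = r₁ − r₂: 3, 1, 0, 2, -4, -4, 2
d²: 9, 1, 0, 4, 16, 16, 4; Σd² = 50
ρ = 1 − 6·50/(7·48) = 1 − 300/336 = 0.107

0.107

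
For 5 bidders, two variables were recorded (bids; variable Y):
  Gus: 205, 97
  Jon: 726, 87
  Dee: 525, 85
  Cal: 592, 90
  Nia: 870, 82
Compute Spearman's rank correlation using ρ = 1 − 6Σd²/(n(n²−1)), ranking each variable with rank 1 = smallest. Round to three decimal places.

-0.700

Ranks of variable 1: 1, 4, 2, 3, 5
Ranks of variable 2: 5, 3, 2, 4, 1
d = r₁ − r₂: -4, 1, 0, -1, 4
d²: 16, 1, 0, 1, 16; Σd² = 34
ρ = 1 − 6·34/(5·24) = 1 − 204/120 = -0.700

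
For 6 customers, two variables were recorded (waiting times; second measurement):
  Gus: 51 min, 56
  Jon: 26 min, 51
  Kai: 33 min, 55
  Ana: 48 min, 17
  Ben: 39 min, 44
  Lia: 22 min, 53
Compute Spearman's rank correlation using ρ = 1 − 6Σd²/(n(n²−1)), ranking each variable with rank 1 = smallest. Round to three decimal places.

Ranks of variable 1: 6, 2, 3, 5, 4, 1
Ranks of variable 2: 6, 3, 5, 1, 2, 4
d = r₁ − r₂: 0, -1, -2, 4, 2, -3
d²: 0, 1, 4, 16, 4, 9; Σd² = 34
ρ = 1 − 6·34/(6·35) = 1 − 204/210 = 0.029

0.029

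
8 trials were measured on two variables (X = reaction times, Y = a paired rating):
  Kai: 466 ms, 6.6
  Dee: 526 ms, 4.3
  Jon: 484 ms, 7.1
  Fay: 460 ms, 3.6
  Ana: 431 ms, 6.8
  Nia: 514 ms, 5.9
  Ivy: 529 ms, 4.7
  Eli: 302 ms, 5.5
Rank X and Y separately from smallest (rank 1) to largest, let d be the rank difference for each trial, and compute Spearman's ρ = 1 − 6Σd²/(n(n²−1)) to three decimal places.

Ranks of variable 1: 4, 7, 5, 3, 2, 6, 8, 1
Ranks of variable 2: 6, 2, 8, 1, 7, 5, 3, 4
d = r₁ − r₂: -2, 5, -3, 2, -5, 1, 5, -3
d²: 4, 25, 9, 4, 25, 1, 25, 9; Σd² = 102
ρ = 1 − 6·102/(8·63) = 1 − 612/504 = -0.214

-0.214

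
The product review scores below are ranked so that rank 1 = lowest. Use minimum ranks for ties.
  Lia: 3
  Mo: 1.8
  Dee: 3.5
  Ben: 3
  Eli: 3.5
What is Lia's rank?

2

Sorted (ascending): 1.8, 3, 3, 3.5, 3.5
The 2 values of 3 occupy positions 2–3 → each gets rank 2.
The 2 values of 3.5 occupy positions 4–5 → each gets rank 4.
Lia has value 3 → rank 2.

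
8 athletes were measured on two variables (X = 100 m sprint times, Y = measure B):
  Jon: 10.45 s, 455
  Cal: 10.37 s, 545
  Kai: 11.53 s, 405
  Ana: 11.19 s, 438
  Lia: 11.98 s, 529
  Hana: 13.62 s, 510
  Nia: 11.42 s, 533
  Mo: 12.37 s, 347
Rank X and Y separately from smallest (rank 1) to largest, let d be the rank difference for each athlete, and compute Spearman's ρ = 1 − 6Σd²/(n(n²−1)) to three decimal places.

-0.381

Ranks of variable 1: 2, 1, 5, 3, 6, 8, 4, 7
Ranks of variable 2: 4, 8, 2, 3, 6, 5, 7, 1
d = r₁ − r₂: -2, -7, 3, 0, 0, 3, -3, 6
d²: 4, 49, 9, 0, 0, 9, 9, 36; Σd² = 116
ρ = 1 − 6·116/(8·63) = 1 − 696/504 = -0.381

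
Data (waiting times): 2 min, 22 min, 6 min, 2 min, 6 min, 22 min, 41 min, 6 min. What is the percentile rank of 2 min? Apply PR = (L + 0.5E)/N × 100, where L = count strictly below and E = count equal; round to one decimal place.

12.5

N = 8.
Strictly below 2: 0. Equal to 2: 2.
PR = (0 + 0.5·2)/8 × 100 = 12.5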